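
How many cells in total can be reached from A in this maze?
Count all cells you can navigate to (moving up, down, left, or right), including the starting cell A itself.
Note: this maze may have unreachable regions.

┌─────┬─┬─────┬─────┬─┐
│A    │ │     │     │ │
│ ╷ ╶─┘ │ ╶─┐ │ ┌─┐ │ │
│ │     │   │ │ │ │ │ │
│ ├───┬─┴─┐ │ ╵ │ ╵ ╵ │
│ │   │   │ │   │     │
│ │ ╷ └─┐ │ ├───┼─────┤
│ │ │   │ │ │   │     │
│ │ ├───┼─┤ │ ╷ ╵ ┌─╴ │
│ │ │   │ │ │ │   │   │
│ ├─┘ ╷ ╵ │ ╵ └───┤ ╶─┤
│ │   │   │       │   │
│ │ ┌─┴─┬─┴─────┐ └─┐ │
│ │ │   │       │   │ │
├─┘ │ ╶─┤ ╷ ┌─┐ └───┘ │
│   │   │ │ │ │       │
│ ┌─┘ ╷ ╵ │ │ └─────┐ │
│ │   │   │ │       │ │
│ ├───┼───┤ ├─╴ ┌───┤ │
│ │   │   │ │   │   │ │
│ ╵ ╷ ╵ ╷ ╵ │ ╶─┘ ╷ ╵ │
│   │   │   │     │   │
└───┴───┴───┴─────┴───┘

Using BFS/flood-fill to find all reachable cells from A:
Maze size: 11 × 11 = 121 total cells
108 cell(s) are walled off and cannot be reached from A.
Reachable cells: 13

Reachable region (· marks reachable cells):

┌─────┬─┬─────┬─────┬─┐
│A · ·│·│     │     │ │
│ ╷ ╶─┘ │ ╶─┐ │ ┌─┐ │ │
│·│· · ·│   │ │ │ │ │ │
│ ├───┬─┴─┐ │ ╵ │ ╵ ╵ │
│·│   │   │ │   │     │
│ │ ╷ └─┐ │ ├───┼─────┤
│·│ │   │ │ │   │     │
│ │ ├───┼─┤ │ ╷ ╵ ┌─╴ │
│·│ │   │ │ │ │   │   │
│ ├─┘ ╷ ╵ │ ╵ └───┤ ╶─┤
│·│   │   │       │   │
│ │ ┌─┴─┬─┴─────┐ └─┐ │
│·│ │   │       │   │ │
├─┘ │ ╶─┤ ╷ ┌─┐ └───┘ │
│   │   │ │ │ │       │
│ ┌─┘ ╷ ╵ │ │ └─────┐ │
│ │   │   │ │       │ │
│ ├───┼───┤ ├─╴ ┌───┤ │
│ │   │   │ │   │   │ │
│ ╵ ╷ ╵ ╷ ╵ │ ╶─┘ ╷ ╵ │
│   │   │   │     │   │
└───┴───┴───┴─────┴───┘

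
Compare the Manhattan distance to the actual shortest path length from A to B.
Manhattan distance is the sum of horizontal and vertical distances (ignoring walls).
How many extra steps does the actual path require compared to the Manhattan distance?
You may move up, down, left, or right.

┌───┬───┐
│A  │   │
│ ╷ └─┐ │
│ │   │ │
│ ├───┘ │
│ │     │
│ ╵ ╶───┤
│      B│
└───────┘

Manhattan distance: |3 - 0| + |3 - 0| = 6
Actual path length: 6
Extra steps: 6 - 6 = 0

Solution:

┌───┬───┐
│A  │   │
│ ╷ └─┐ │
│↓│   │ │
│ ├───┘ │
│↓│     │
│ ╵ ╶───┤
│↳ → → B│
└───────┘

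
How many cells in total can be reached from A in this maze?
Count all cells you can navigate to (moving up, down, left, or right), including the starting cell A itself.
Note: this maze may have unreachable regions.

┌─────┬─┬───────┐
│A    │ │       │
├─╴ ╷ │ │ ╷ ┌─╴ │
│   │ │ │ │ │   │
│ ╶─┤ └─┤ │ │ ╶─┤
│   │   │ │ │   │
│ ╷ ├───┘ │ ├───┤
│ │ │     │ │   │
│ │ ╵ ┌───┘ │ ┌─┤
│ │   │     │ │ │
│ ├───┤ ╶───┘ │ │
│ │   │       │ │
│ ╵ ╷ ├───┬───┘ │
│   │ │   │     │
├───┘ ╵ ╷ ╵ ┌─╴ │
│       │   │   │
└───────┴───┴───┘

Using BFS/flood-fill to find all reachable cells from A:
Maze size: 8 × 8 = 64 total cells
2 cell(s) are walled off and cannot be reached from A.
Reachable cells: 62

Reachable region (· marks reachable cells):

┌─────┬─┬───────┐
│A · ·│ │· · · ·│
├─╴ ╷ │ │ ╷ ┌─╴ │
│· ·│·│ │·│·│· ·│
│ ╶─┤ └─┤ │ │ ╶─┤
│· ·│· ·│·│·│· ·│
│ ╷ ├───┘ │ ├───┤
│·│·│· · ·│·│· ·│
│ │ ╵ ┌───┘ │ ┌─┤
│·│· ·│· · ·│·│·│
│ ├───┤ ╶───┘ │ │
│·│· ·│· · · ·│·│
│ ╵ ╷ ├───┬───┘ │
│· ·│·│· ·│· · ·│
├───┘ ╵ ╷ ╵ ┌─╴ │
│· · · ·│· ·│· ·│
└───────┴───┴───┘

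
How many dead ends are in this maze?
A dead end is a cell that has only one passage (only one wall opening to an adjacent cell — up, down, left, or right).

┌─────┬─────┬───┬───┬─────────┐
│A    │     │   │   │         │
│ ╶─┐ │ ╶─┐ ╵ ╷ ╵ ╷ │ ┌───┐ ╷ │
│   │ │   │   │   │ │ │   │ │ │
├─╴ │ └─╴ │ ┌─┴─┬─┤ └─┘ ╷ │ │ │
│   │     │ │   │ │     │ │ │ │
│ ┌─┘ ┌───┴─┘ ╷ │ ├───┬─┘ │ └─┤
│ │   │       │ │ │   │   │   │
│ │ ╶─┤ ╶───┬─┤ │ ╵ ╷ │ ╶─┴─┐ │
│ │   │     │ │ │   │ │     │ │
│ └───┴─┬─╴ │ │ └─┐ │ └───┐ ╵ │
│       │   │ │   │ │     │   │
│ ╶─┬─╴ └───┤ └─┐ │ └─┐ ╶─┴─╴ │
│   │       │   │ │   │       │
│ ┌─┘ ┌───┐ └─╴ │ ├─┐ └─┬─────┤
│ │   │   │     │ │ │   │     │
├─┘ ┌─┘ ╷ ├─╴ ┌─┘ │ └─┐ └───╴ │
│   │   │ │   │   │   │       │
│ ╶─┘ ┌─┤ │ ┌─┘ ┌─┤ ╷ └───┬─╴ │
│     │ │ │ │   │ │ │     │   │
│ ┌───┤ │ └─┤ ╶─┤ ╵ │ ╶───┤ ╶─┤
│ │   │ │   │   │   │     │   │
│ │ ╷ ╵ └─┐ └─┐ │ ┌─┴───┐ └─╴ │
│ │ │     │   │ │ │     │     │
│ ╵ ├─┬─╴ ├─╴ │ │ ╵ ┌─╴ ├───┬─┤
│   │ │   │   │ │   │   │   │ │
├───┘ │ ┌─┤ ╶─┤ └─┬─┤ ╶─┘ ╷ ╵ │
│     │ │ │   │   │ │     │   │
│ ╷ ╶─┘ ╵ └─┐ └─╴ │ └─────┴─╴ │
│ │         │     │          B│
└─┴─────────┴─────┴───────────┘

Checking each cell for number of passages:

Dead ends found at positions:
  (1, 10)
  (2, 5)
  (2, 8)
  (2, 14)
  (4, 2)
  (4, 6)
  (5, 4)
  (5, 12)
  (6, 1)
  (7, 0)
  (7, 9)
  (7, 12)
  (9, 3)
  (9, 5)
  (9, 8)
  (9, 12)
  (12, 2)
  (12, 14)
  (13, 4)
  (13, 9)
  (14, 0)
  (14, 5)
Total dead ends: 22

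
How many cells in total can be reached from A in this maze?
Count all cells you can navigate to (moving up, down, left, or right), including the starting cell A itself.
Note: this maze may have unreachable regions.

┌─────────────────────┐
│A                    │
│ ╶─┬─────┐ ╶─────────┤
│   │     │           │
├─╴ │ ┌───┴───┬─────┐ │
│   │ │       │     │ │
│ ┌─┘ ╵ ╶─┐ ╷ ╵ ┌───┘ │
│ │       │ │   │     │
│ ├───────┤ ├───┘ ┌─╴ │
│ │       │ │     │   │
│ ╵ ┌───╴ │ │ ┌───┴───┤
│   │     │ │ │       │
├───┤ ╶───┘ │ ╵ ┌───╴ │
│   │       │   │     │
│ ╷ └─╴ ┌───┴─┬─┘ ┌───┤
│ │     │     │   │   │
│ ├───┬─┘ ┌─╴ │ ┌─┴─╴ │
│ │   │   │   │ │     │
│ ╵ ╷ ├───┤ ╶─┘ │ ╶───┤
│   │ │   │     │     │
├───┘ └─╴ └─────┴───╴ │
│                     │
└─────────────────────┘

Using BFS/flood-fill to find all reachable cells from A:
Maze size: 11 × 11 = 121 total cells
All cells are reachable — the maze is fully connected.
Reachable cells: 121

Reachable region (· marks reachable cells):

┌─────────────────────┐
│A · · · · · · · · · ·│
│ ╶─┬─────┐ ╶─────────┤
│· ·│· · ·│· · · · · ·│
├─╴ │ ┌───┴───┬─────┐ │
│· ·│·│· · · ·│· · ·│·│
│ ┌─┘ ╵ ╶─┐ ╷ ╵ ┌───┘ │
│·│· · · ·│·│· ·│· · ·│
│ ├───────┤ ├───┘ ┌─╴ │
│·│· · · ·│·│· · ·│· ·│
│ ╵ ┌───╴ │ │ ┌───┴───┤
│· ·│· · ·│·│·│· · · ·│
├───┤ ╶───┘ │ ╵ ┌───╴ │
│· ·│· · · ·│· ·│· · ·│
│ ╷ └─╴ ┌───┴─┬─┘ ┌───┤
│·│· · ·│· · ·│· ·│· ·│
│ ├───┬─┘ ┌─╴ │ ┌─┴─╴ │
│·│· ·│· ·│· ·│·│· · ·│
│ ╵ ╷ ├───┤ ╶─┘ │ ╶───┤
│· ·│·│· ·│· · ·│· · ·│
├───┘ └─╴ └─────┴───╴ │
│· · · · · · · · · · ·│
└─────────────────────┘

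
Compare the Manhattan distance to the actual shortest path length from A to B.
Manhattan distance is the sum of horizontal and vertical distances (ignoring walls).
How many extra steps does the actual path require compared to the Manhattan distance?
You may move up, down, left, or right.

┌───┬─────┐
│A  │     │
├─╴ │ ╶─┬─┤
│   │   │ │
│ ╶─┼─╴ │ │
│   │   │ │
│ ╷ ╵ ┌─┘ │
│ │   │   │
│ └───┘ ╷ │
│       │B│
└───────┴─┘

Manhattan distance: |4 - 0| + |4 - 0| = 8
Actual path length: 12
Extra steps: 12 - 8 = 4

Solution:

┌───┬─────┐
│A ↓│     │
├─╴ │ ╶─┬─┤
│↓ ↲│   │ │
│ ╶─┼─╴ │ │
│↓  │   │ │
│ ╷ ╵ ┌─┘ │
│↓│   │↱ ↓│
│ └───┘ ╷ │
│↳ → → ↑│B│
└───────┴─┘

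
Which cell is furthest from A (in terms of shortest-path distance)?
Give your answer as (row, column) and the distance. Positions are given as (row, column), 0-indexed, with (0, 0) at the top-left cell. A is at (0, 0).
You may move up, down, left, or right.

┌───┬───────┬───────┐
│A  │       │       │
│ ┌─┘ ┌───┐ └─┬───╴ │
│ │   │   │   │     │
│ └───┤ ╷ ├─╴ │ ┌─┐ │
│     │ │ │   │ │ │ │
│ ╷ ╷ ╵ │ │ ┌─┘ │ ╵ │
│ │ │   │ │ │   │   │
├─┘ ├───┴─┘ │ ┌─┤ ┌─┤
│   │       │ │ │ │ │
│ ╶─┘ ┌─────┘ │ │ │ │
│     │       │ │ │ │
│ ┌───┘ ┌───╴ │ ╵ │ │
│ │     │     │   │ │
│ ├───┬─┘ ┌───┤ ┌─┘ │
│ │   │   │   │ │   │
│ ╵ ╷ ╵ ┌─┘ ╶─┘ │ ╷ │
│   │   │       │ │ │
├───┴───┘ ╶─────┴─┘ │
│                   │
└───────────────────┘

Computing BFS distances from A to all cells:
Furthest cell: (4, 9)
Distance: 51 steps

Path from A to the furthest cell:

┌───┬───────┬───────┐
│A  │       │       │
│ ┌─┘ ┌───┐ └─┬───╴ │
│↓│   │   │   │↱ → ↓│
│ └───┤ ╷ ├─╴ │ ┌─┐ │
│↳ ↓  │ │ │   │↑│ │↓│
│ ╷ ╷ ╵ │ │ ┌─┘ │ ╵ │
│ │↓│   │ │ │↱ ↑│↓ ↲│
├─┘ ├───┴─┘ │ ┌─┤ ┌─┤
│↓ ↲│       │↑│ │↓│B│
│ ╶─┘ ┌─────┘ │ │ │ │
│↓    │      ↑│ │↓│↑│
│ ┌───┘ ┌───╴ │ ╵ │ │
│↓│     │↱ → ↑│↓ ↲│↑│
│ ├───┬─┘ ┌───┤ ┌─┘ │
│↓│↱ ↓│↱ ↑│   │↓│  ↑│
│ ╵ ╷ ╵ ┌─┘ ╶─┘ │ ╷ │
│↳ ↑│↳ ↑│↓ ← ← ↲│ │↑│
├───┴───┘ ╶─────┴─┘ │
│        ↳ → → → → ↑│
└───────────────────┘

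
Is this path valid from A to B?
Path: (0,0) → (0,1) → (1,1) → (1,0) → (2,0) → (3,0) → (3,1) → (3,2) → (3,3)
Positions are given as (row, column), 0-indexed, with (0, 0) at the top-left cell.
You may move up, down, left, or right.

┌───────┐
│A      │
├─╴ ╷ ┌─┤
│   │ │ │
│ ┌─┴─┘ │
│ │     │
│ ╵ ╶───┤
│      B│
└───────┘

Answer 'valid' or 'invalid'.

Checking path validity:
Result: All consecutive moves are passable.

valid

Correct solution:

┌───────┐
│A ↓    │
├─╴ ╷ ┌─┤
│↓ ↲│ │ │
│ ┌─┴─┘ │
│↓│     │
│ ╵ ╶───┤
│↳ → → B│
└───────┘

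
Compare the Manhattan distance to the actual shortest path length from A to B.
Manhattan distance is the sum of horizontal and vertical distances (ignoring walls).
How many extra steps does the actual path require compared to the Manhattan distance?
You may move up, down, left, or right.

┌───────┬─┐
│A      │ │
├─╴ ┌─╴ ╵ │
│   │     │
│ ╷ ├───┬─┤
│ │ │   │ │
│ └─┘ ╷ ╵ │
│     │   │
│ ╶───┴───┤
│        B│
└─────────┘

Manhattan distance: |4 - 0| + |4 - 0| = 8
Actual path length: 10
Extra steps: 10 - 8 = 2

Solution:

┌───────┬─┐
│A ↓    │ │
├─╴ ┌─╴ ╵ │
│↓ ↲│     │
│ ╷ ├───┬─┤
│↓│ │   │ │
│ └─┘ ╷ ╵ │
│↓    │   │
│ ╶───┴───┤
│↳ → → → B│
└─────────┘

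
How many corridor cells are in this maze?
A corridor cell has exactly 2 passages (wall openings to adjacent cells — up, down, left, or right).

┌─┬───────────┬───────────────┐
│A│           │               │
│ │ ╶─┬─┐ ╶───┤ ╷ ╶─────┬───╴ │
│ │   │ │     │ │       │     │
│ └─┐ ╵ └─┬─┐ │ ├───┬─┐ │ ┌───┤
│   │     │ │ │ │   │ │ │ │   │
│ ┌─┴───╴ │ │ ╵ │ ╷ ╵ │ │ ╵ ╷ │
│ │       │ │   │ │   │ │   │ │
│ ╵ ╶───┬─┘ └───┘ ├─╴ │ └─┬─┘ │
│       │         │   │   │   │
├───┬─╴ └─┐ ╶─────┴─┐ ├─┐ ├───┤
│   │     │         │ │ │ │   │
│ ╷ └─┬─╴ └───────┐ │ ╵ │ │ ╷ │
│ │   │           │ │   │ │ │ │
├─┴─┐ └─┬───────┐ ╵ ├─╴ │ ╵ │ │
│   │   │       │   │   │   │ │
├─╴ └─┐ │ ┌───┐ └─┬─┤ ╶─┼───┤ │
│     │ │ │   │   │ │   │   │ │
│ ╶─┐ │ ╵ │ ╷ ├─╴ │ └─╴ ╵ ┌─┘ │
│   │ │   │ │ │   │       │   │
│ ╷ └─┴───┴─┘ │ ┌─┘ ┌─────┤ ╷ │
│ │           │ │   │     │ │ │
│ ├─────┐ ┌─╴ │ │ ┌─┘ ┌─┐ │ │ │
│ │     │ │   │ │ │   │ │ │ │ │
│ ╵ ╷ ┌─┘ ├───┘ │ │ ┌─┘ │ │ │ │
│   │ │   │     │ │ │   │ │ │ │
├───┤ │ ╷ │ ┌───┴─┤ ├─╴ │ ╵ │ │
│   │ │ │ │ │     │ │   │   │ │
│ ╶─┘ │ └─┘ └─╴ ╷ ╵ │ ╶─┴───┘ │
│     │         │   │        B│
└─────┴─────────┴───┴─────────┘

Counting cells with exactly 2 passages:
Total corridor cells: 176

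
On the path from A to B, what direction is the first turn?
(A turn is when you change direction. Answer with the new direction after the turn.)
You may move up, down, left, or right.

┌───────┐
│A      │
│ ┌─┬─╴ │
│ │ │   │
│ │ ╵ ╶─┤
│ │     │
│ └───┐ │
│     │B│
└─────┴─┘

Directions: right, right, right, down, left, down, right, down
First turn direction: down

Solution:

┌───────┐
│A → → ↓│
│ ┌─┬─╴ │
│ │ │↓ ↲│
│ │ ╵ ╶─┤
│ │  ↳ ↓│
│ └───┐ │
│     │B│
└─────┴─┘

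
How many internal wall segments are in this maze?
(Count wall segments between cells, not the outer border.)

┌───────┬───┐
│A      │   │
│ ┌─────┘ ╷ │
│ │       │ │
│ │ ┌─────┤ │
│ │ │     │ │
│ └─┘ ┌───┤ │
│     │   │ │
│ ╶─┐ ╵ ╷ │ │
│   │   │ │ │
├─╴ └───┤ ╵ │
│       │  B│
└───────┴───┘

Counting internal wall segments:
Total internal walls: 25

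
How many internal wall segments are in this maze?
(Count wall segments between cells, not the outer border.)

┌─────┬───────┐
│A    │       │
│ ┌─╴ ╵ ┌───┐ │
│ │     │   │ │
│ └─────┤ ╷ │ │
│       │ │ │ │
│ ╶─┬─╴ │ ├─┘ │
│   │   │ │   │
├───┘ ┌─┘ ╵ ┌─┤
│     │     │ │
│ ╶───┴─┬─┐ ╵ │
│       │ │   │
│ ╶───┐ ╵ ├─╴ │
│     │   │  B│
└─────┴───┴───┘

Counting internal wall segments:
Total internal walls: 36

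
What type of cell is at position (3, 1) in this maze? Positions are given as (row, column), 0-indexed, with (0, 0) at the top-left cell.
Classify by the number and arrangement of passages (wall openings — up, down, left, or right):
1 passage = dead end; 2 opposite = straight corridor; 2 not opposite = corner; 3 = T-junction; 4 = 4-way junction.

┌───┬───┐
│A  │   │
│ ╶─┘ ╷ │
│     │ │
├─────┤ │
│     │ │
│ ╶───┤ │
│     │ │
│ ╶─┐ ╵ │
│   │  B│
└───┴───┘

Checking cell at (3, 1):
Number of passages: 2
Cell type: straight corridor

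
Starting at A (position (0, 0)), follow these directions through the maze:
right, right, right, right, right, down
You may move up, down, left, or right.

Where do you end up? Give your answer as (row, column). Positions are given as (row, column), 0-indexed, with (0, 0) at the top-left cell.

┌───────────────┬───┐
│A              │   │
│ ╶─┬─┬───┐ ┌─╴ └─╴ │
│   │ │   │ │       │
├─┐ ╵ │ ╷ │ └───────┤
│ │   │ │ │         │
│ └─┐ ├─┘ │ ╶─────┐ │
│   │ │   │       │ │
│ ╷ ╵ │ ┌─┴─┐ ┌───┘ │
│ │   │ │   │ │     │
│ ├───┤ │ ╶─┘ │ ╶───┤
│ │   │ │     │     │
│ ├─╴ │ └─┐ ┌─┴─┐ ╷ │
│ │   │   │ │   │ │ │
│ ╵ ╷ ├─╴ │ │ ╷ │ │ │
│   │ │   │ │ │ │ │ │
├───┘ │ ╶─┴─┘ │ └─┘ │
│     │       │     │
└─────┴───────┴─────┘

Following directions step by step:
Start: (0, 0)
  right: (0, 0) → (0, 1)
  right: (0, 1) → (0, 2)
  right: (0, 2) → (0, 3)
  right: (0, 3) → (0, 4)
  right: (0, 4) → (0, 5)
  down: (0, 5) → (1, 5)
Final position: (1, 5)

Path taken:

┌───────────────┬───┐
│A → → → → ↓    │   │
│ ╶─┬─┬───┐ ┌─╴ └─╴ │
│   │ │   │B│       │
├─┐ ╵ │ ╷ │ └───────┤
│ │   │ │ │         │
│ └─┐ ├─┘ │ ╶─────┐ │
│   │ │   │       │ │
│ ╷ ╵ │ ┌─┴─┐ ┌───┘ │
│ │   │ │   │ │     │
│ ├───┤ │ ╶─┘ │ ╶───┤
│ │   │ │     │     │
│ ├─╴ │ └─┐ ┌─┴─┐ ╷ │
│ │   │   │ │   │ │ │
│ ╵ ╷ ├─╴ │ │ ╷ │ │ │
│   │ │   │ │ │ │ │ │
├───┘ │ ╶─┴─┘ │ └─┘ │
│     │       │     │
└─────┴───────┴─────┘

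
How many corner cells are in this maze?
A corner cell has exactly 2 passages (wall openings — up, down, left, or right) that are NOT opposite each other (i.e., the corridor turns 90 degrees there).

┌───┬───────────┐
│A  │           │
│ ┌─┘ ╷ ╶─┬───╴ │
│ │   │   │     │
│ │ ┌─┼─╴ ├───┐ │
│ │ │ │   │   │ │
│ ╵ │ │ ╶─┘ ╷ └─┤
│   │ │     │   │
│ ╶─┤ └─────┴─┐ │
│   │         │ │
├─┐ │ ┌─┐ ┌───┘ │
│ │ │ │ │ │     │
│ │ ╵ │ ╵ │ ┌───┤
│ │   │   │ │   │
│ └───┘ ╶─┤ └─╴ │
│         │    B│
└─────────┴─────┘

Counting corner cells (2 non-opposite passages):
Total corners: 27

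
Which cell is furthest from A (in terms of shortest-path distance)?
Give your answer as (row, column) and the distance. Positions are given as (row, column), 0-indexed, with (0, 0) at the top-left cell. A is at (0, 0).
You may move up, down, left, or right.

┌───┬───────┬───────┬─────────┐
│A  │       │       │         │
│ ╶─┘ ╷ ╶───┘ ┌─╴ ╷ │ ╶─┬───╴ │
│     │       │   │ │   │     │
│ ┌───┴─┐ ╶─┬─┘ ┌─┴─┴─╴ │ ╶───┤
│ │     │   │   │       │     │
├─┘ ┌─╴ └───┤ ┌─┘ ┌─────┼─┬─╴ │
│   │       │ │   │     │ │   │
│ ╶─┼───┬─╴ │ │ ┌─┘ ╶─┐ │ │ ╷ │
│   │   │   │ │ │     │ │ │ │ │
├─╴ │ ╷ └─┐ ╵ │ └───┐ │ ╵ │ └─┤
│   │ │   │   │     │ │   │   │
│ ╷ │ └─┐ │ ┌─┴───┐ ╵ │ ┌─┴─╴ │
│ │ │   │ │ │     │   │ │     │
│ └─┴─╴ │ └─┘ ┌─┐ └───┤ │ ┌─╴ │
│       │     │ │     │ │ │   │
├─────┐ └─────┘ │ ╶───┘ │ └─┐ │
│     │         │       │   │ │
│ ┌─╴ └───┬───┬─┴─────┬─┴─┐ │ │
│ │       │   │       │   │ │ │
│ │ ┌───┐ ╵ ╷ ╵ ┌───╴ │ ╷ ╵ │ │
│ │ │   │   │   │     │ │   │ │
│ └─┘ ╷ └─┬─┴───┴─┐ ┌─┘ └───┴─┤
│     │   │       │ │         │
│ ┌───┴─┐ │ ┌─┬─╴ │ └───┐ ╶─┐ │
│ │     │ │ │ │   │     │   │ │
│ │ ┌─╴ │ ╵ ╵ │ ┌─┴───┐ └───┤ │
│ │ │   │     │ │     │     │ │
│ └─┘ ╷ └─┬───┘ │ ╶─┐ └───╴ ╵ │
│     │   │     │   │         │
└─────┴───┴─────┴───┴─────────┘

Computing BFS distances from A to all cells:
Furthest cell: (14, 5)
Distance: 165 steps

Path from A to the furthest cell:

┌───┬───────┬───────┬─────────┐
│A  │↱ ↓    │↱ → ↓  │↱ → → → ↓│
│ ╶─┘ ╷ ╶───┘ ┌─╴ ╷ │ ╶─┬───╴ │
│↳ → ↑│↳ → → ↑│↓ ↲│ │↑ ↰│↓ ← ↲│
│ ┌───┴─┐ ╶─┬─┘ ┌─┴─┴─╴ │ ╶───┤
│ │↓ ← ↰│   │↓ ↲│↱ → → ↑│↳ → ↓│
├─┘ ┌─╴ └───┤ ┌─┘ ┌─────┼─┬─╴ │
│↓ ↲│  ↑ ← ↰│↓│↱ ↑│↓ ← ↰│ │↓ ↲│
│ ╶─┼───┬─╴ │ │ ┌─┘ ╶─┐ │ │ ╷ │
│↳ ↓│↱ ↓│  ↑│↓│↑│  ↳ ↓│↑│ │↓│ │
├─╴ │ ╷ └─┐ ╵ │ └───┐ │ ╵ │ └─┤
│↓ ↲│↑│↳ ↓│↑ ↲│↑ ← ↰│↓│↑  │↳ ↓│
│ ╷ │ └─┐ │ ┌─┴───┐ ╵ │ ┌─┴─╴ │
│↓│ │↑ ↰│↓│ │↱ → ↓│↑ ↲│↑│↓ ← ↲│
│ └─┴─╴ │ └─┘ ┌─┐ └───┤ │ ┌─╴ │
│↳ → → ↑│↳ → ↑│ │↓    │↑│↓│   │
├─────┐ └─────┘ │ ╶───┘ │ └─┐ │
│↓ ← ↰│         │↳ → → ↑│↳ ↓│ │
│ ┌─╴ └───┬───┬─┴─────┬─┴─┐ │ │
│↓│  ↑ ← ↰│↓ ↰│↓ ← ← ↰│↓ ↰│↓│ │
│ │ ┌───┐ ╵ ╷ ╵ ┌───╴ │ ╷ ╵ │ │
│↓│ │↱ ↓│↑ ↲│↑ ↲│  ↱ ↑│↓│↑ ↲│ │
│ └─┘ ╷ └─┬─┴───┴─┐ ┌─┘ └───┴─┤
│↳ → ↑│↳ ↓│↱ → → ↓│↑│  ↳ → → ↓│
│ ┌───┴─┐ │ ┌─┬─╴ │ └───┐ ╶─┐ │
│ │     │↓│↑│ │↓ ↲│↑ ← ↰│   │↓│
│ │ ┌─╴ │ ╵ ╵ │ ┌─┴───┐ └───┤ │
│ │ │   │↳ ↑  │↓│     │↑ ← ↰│↓│
│ └─┘ ╷ └─┬───┘ │ ╶─┐ └───╴ ╵ │
│     │   │B ← ↲│   │      ↑ ↲│
└─────┴───┴─────┴───┴─────────┘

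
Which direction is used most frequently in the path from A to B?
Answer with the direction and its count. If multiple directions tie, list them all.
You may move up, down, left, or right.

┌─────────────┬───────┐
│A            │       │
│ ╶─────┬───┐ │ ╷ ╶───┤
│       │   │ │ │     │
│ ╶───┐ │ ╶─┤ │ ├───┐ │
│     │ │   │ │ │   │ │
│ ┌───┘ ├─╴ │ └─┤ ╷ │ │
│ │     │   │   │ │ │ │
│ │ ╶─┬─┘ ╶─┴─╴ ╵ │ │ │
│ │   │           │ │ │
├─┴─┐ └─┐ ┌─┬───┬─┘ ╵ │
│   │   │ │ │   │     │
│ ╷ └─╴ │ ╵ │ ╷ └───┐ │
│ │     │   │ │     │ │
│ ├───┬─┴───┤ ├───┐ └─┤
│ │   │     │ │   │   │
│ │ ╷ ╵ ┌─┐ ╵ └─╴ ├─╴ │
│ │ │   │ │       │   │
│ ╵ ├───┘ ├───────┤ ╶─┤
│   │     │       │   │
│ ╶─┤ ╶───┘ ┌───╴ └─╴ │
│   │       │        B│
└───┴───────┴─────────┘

Directions: down, right, right, right, down, down, left, left, down, right, down, right, down, left, left, up, left, down, down, down, down, right, up, up, right, down, right, up, right, right, down, right, up, up, up, right, down, right, right, down, right, down, left, down, right, down
Counts: {'down': 17, 'right': 16, 'left': 6, 'up': 7}
Most common: down (17 times)

Solution:

┌─────────────┬───────┐
│A            │       │
│ ╶─────┬───┐ │ ╷ ╶───┤
│↳ → → ↓│   │ │ │     │
│ ╶───┐ │ ╶─┤ │ ├───┐ │
│     │↓│   │ │ │   │ │
│ ┌───┘ ├─╴ │ └─┤ ╷ │ │
│ │↓ ← ↲│   │   │ │ │ │
│ │ ╶─┬─┘ ╶─┴─╴ ╵ │ │ │
│ │↳ ↓│           │ │ │
├─┴─┐ └─┐ ┌─┬───┬─┘ ╵ │
│↓ ↰│↳ ↓│ │ │↱ ↓│     │
│ ╷ └─╴ │ ╵ │ ╷ └───┐ │
│↓│↑ ← ↲│   │↑│↳ → ↓│ │
│ ├───┬─┴───┤ ├───┐ └─┤
│↓│↱ ↓│↱ → ↓│↑│   │↳ ↓│
│ │ ╷ ╵ ┌─┐ ╵ └─╴ ├─╴ │
│↓│↑│↳ ↑│ │↳ ↑    │↓ ↲│
│ ╵ ├───┘ ├───────┤ ╶─┤
│↳ ↑│     │       │↳ ↓│
│ ╶─┤ ╶───┘ ┌───╴ └─╴ │
│   │       │        B│
└───┴───────┴─────────┘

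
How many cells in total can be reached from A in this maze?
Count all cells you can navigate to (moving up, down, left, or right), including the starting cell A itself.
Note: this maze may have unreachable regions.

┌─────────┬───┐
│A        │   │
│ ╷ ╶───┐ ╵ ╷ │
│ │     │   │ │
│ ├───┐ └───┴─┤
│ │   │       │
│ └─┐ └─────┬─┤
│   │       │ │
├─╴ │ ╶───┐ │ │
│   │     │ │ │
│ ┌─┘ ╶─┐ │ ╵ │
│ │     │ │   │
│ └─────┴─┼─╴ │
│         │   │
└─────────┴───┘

Using BFS/flood-fill to find all reachable cells from A:
Maze size: 7 × 7 = 49 total cells
20 cell(s) are walled off and cannot be reached from A.
Reachable cells: 29

Reachable region (· marks reachable cells):

┌─────────┬───┐
│A · · · ·│· ·│
│ ╷ ╶───┐ ╵ ╷ │
│·│· · ·│· ·│·│
│ ├───┐ └───┴─┤
│·│   │· · · ·│
│ └─┐ └─────┬─┤
│· ·│       │ │
├─╴ │ ╶───┐ │ │
│· ·│     │ │ │
│ ┌─┘ ╶─┐ │ ╵ │
│·│     │ │   │
│ └─────┴─┼─╴ │
│· · · · ·│   │
└─────────┴───┘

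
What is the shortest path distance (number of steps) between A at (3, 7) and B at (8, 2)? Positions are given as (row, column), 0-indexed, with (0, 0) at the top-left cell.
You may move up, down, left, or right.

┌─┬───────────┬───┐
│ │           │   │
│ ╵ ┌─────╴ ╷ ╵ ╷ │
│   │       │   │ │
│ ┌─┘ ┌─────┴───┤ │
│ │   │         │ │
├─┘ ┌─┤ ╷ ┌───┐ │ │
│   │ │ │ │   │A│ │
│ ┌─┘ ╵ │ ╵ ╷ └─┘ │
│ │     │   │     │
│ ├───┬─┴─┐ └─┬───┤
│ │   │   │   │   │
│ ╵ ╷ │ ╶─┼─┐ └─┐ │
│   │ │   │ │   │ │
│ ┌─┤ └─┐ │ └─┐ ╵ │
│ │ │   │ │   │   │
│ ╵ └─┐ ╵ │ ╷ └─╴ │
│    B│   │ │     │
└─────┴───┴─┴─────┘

Finding path from (3, 7) to (8, 2):
Path: (3,7) → (2,7) → (2,6) → (2,5) → (2,4) → (3,4) → (4,4) → (4,5) → (3,5) → (3,6) → (4,6) → (4,7) → (4,8) → (3,8) → (2,8) → (1,8) → (0,8) → (0,7) → (1,7) → (1,6) → (0,6) → (0,5) → (1,5) → (1,4) → (1,3) → (1,2) → (2,2) → (2,1) → (3,1) → (3,0) → (4,0) → (5,0) → (6,0) → (7,0) → (8,0) → (8,1) → (8,2)
Distance: 36 steps

Solution:

┌─┬───────────┬───┐
│ │        ↓ ↰│↓ ↰│
│ ╵ ┌─────╴ ╷ ╵ ╷ │
│   │↓ ← ← ↲│↑ ↲│↑│
│ ┌─┘ ┌─────┴───┤ │
│ │↓ ↲│  ↓ ← ← ↰│↑│
├─┘ ┌─┤ ╷ ┌───┐ │ │
│↓ ↲│ │ │↓│↱ ↓│A│↑│
│ ┌─┘ ╵ │ ╵ ╷ └─┘ │
│↓│     │↳ ↑│↳ → ↑│
│ ├───┬─┴─┐ └─┬───┤
│↓│   │   │   │   │
│ ╵ ╷ │ ╶─┼─┐ └─┐ │
│↓  │ │   │ │   │ │
│ ┌─┤ └─┐ │ └─┐ ╵ │
│↓│ │   │ │   │   │
│ ╵ └─┐ ╵ │ ╷ └─╴ │
│↳ → B│   │ │     │
└─────┴───┴─┴─────┘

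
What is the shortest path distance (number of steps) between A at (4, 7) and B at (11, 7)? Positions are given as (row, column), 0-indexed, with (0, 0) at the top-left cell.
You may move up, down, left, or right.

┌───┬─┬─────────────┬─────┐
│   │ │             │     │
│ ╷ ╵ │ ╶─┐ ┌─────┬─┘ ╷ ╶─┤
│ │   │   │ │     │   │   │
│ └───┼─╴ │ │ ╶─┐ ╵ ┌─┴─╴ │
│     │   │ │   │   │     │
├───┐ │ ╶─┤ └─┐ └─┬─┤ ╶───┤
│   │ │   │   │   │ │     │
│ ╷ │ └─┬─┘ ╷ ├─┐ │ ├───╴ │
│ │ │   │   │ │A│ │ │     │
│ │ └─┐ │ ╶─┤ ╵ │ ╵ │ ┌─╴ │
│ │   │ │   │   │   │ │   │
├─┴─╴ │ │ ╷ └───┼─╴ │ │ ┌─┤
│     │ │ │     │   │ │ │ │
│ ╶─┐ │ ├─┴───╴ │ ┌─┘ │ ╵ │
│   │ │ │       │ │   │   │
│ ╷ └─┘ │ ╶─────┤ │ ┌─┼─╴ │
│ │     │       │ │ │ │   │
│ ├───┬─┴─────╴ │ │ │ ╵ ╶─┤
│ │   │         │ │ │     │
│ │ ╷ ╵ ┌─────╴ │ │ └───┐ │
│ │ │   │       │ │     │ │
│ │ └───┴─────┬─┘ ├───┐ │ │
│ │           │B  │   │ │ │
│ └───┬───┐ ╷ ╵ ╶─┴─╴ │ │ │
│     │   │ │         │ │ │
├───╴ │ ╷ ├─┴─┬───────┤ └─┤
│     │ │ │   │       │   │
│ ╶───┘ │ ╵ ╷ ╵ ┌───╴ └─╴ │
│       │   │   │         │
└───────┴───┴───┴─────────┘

Finding path from (4, 7) to (11, 7):
Path: (4,7) → (5,7) → (5,6) → (4,6) → (3,6) → (3,5) → (4,5) → (4,4) → (5,4) → (5,5) → (6,5) → (6,6) → (6,7) → (7,7) → (7,6) → (7,5) → (7,4) → (8,4) → (8,5) → (8,6) → (8,7) → (9,7) → (9,6) → (9,5) → (9,4) → (9,3) → (10,3) → (10,2) → (9,2) → (9,1) → (10,1) → (11,1) → (11,2) → (11,3) → (11,4) → (11,5) → (11,6) → (12,6) → (12,7) → (11,7)
Distance: 39 steps

Solution:

┌───┬─┬─────────────┬─────┐
│   │ │             │     │
│ ╷ ╵ │ ╶─┐ ┌─────┬─┘ ╷ ╶─┤
│ │   │   │ │     │   │   │
│ └───┼─╴ │ │ ╶─┐ ╵ ┌─┴─╴ │
│     │   │ │   │   │     │
├───┐ │ ╶─┤ └─┐ └─┬─┤ ╶───┤
│   │ │   │↓ ↰│   │ │     │
│ ╷ │ └─┬─┘ ╷ ├─┐ │ ├───╴ │
│ │ │   │↓ ↲│↑│A│ │ │     │
│ │ └─┐ │ ╶─┤ ╵ │ ╵ │ ┌─╴ │
│ │   │ │↳ ↓│↑ ↲│   │ │   │
├─┴─╴ │ │ ╷ └───┼─╴ │ │ ┌─┤
│     │ │ │↳ → ↓│   │ │ │ │
│ ╶─┐ │ ├─┴───╴ │ ┌─┘ │ ╵ │
│   │ │ │↓ ← ← ↲│ │   │   │
│ ╷ └─┘ │ ╶─────┤ │ ┌─┼─╴ │
│ │     │↳ → → ↓│ │ │ │   │
│ ├───┬─┴─────╴ │ │ │ ╵ ╶─┤
│ │↓ ↰│↓ ← ← ← ↲│ │ │     │
│ │ ╷ ╵ ┌─────╴ │ │ └───┐ │
│ │↓│↑ ↲│       │ │     │ │
│ │ └───┴─────┬─┘ ├───┐ │ │
│ │↳ → → → → ↓│B  │   │ │ │
│ └───┬───┐ ╷ ╵ ╶─┴─╴ │ │ │
│     │   │ │↳ ↑      │ │ │
├───╴ │ ╷ ├─┴─┬───────┤ └─┤
│     │ │ │   │       │   │
│ ╶───┘ │ ╵ ╷ ╵ ┌───╴ └─╴ │
│       │   │   │         │
└───────┴───┴───┴─────────┘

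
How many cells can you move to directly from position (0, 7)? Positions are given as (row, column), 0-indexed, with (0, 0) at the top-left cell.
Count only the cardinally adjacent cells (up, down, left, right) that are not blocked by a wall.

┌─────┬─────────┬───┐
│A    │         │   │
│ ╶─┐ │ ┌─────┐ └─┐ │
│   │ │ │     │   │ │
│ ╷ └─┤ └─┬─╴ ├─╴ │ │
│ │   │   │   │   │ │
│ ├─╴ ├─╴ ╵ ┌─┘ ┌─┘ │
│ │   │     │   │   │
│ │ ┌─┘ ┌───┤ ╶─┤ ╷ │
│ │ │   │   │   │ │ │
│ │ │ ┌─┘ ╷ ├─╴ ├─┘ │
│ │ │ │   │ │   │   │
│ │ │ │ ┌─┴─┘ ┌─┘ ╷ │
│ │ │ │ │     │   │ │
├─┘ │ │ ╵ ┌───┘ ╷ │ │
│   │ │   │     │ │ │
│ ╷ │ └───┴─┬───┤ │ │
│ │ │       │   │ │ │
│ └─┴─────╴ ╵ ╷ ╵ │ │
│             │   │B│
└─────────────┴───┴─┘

Checking passable neighbors of (0, 7):
Neighbors: (1, 7), (0, 6)
Count: 2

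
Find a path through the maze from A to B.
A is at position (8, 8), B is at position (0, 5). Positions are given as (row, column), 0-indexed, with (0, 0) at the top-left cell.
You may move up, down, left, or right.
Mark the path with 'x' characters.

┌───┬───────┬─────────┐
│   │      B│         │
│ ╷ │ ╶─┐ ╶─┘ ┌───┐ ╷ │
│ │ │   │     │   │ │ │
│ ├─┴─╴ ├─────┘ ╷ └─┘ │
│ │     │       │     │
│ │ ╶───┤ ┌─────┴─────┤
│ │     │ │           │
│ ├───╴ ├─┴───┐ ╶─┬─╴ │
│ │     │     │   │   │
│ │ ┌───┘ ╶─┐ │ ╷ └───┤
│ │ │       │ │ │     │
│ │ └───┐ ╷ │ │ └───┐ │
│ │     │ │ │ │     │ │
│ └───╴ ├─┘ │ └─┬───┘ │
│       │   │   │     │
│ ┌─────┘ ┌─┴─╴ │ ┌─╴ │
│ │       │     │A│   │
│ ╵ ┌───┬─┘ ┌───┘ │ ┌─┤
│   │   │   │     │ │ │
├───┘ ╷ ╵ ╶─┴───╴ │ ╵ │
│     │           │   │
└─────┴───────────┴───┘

Finding the shortest path from (8, 8) to (0, 5):
Path length: 53 steps
Directions: down → down → left → left → left → left → up → right → up → right → right → up → left → up → up → up → left → left → down → right → down → down → left → down → left → left → left → down → left → up → up → right → right → right → up → left → left → up → up → right → right → up → left → left → up → right → right → up → left → up → right → right → right

Solution:

┌───┬───────┬─────────┐
│   │x x x B│         │
│ ╷ │ ╶─┐ ╶─┘ ┌───┐ ╷ │
│ │ │x x│     │   │ │ │
│ ├─┴─╴ ├─────┘ ╷ └─┘ │
│ │x x x│       │     │
│ │ ╶───┤ ┌─────┴─────┤
│ │x x x│ │           │
│ ├───╴ ├─┴───┐ ╶─┬─╴ │
│ │x x x│x x x│   │   │
│ │ ┌───┘ ╶─┐ │ ╷ └───┤
│ │x│    x x│x│ │     │
│ │ └───┐ ╷ │ │ └───┐ │
│ │x x x│ │x│x│     │ │
│ └───╴ ├─┘ │ └─┬───┘ │
│x x x x│x x│x x│     │
│ ┌─────┘ ┌─┴─╴ │ ┌─╴ │
│x│x x x x│x x x│A│   │
│ ╵ ┌───┬─┘ ┌───┘ │ ┌─┤
│x x│   │x x│    x│ │ │
├───┘ ╷ ╵ ╶─┴───╴ │ ╵ │
│     │  x x x x x│   │
└─────┴───────────┴───┘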